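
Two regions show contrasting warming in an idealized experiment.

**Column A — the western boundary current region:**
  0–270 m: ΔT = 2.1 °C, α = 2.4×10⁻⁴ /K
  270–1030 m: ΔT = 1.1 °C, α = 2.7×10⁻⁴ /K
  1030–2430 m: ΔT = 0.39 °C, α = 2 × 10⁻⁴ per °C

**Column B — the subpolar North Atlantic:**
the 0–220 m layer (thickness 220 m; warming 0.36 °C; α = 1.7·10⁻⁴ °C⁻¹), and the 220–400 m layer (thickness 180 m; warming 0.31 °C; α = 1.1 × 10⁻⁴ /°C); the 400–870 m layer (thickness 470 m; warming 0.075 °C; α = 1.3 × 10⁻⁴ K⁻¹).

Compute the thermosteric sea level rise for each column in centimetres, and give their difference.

A: 47 cm; B: 2.4 cm; difference 45 cm

A 270 × 2.4×10⁻⁴ × 2.1 = 0.13608 m
A 270–1030 m: 760 × 2.7×10⁻⁴ × 1.1 = 0.22572 m
A Layer 3: 0.39 × 2×10⁻⁴ × 1400 = 0.10920 m
A total: 0.47100 m
B 0–220 m: 1.7×10⁻⁴ × 0.36 × 220 = 0.013464 m
B 220–400 m: 1.1×10⁻⁴ × 180 × 0.31 = 0.006138 m
B Layer 3: 1.3×10⁻⁴ × 0.075 × 470 = 0.0045825 m
B total: 0.0241845 m
Difference: 0.47100 − 0.0241845 = 0.4468155 m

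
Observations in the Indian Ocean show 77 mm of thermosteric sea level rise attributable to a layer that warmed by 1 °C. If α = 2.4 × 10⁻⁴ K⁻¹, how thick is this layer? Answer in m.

about 320 m

H = Δh/(αΔT) = 0.077 / (2.4×10⁻⁴ × 1) ≈ 320.8 m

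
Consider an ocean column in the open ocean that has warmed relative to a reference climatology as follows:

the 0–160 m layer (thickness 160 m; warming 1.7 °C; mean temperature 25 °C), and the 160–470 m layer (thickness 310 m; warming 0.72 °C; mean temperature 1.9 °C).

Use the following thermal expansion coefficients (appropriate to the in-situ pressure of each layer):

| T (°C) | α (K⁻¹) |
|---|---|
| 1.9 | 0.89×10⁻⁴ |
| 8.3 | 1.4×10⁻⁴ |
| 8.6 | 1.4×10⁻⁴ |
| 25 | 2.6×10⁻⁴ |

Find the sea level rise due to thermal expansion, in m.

about 0.0906 m

Layer 1 at 25 °C → α = 2.6×10⁻⁴ K⁻¹
Layer 2 at 1.9 °C → α = 0.89×10⁻⁴ K⁻¹
1.7 × 160 × 2.6×10⁻⁴ = 0.07072 m
0.89×10⁻⁴ × 310 × 0.72 = 0.0198648 m
Δh = 0.07072 + 0.0198648 = 0.0905848 m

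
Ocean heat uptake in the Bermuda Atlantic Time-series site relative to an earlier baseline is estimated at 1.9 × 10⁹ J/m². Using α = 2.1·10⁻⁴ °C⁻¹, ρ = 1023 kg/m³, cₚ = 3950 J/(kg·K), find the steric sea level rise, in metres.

0.099 m of thermosteric rise

Δh = αQ/(ρcₚ) = 2.1×10⁻⁴ × 1.9×10⁹ / (1023 × 3950) ≈ 0.098742 m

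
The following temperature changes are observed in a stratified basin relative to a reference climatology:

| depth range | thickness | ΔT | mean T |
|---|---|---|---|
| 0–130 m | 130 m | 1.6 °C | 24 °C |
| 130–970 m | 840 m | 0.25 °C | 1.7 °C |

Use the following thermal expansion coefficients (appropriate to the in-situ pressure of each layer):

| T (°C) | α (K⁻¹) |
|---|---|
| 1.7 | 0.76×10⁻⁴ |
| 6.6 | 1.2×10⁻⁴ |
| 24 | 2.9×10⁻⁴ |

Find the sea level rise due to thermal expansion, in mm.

76.3 mm

Layer 1 at 24 °C → α = 2.9×10⁻⁴ K⁻¹
Layer 2 at 1.7 °C → α = 0.76×10⁻⁴ K⁻¹
2.9×10⁻⁴ × 130 × 1.6 = 0.06032 m
Layer 2: 0.25 × 0.76×10⁻⁴ × 840 = 0.01596 m
Δh = 0.06032 + 0.01596 = 0.07628 m ≈ 76.3 mm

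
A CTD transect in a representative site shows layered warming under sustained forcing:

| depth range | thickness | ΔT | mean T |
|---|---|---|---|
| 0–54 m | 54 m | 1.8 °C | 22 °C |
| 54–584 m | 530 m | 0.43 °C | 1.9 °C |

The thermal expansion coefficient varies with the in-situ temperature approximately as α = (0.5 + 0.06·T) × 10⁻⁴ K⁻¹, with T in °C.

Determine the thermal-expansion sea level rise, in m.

about 0.0317 m

Layer 1: α = (0.5 + 0.06×22)×10⁻⁴ = 1.82×10⁻⁴ K⁻¹
Layer 2: α = (0.5 + 0.06×1.9)×10⁻⁴ = 0.614×10⁻⁴ K⁻¹
0–54 m: 1.8 × 1.82×10⁻⁴ × 54 = 0.0176904 m
Layer 2: 530 × 0.614×10⁻⁴ × 0.43 = 0.01399306 m
Δh = 0.0176904 + 0.01399306 = 0.03168346 m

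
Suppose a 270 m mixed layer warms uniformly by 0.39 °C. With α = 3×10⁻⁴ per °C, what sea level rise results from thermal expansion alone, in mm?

31.6 mm of thermosteric rise

Δh = αΔT·H = 3×10⁻⁴ × 0.39 × 270 = 0.03159 m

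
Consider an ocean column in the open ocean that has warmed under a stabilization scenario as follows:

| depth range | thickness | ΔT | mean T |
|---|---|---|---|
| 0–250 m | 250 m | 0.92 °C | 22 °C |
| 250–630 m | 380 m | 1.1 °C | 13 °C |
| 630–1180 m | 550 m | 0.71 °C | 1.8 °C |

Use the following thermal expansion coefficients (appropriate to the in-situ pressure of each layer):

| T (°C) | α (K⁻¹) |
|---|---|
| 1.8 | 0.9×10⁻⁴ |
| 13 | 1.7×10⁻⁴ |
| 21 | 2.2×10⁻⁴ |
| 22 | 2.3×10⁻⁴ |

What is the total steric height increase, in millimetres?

about 159 mm

Layer 1 at 22 °C → α = 2.3×10⁻⁴ K⁻¹
Layer 2 at 13 °C → α = 1.7×10⁻⁴ K⁻¹
Layer 3 at 1.8 °C → α = 0.9×10⁻⁴ K⁻¹
0–250 m: 0.92 × 250 × 2.3×10⁻⁴ = 0.05290 m
1.1 × 1.7×10⁻⁴ × 380 = 0.07106 m
630–1180 m: 550 × 0.71 × 0.9×10⁻⁴ = 0.035145 m
Δh = 0.05290 + 0.07106 + 0.035145 = 0.159105 m ≈ 159 mm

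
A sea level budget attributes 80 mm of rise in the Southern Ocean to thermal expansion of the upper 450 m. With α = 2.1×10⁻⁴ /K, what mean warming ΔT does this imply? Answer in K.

ΔT = Δh/(αH) = 0.08 / (2.1×10⁻⁴ × 450) ≈ 0.8466 K

ΔT ≈ 0.85 K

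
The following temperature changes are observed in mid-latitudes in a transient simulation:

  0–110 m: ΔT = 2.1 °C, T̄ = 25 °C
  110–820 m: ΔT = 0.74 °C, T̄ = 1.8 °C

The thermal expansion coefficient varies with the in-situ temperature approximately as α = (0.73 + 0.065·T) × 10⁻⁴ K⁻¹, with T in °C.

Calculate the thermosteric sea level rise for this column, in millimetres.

about 98.9 mm

Layer 1: α = (0.73 + 0.065×25)×10⁻⁴ = 2.355×10⁻⁴ K⁻¹
Layer 2: α = (0.73 + 0.065×1.8)×10⁻⁴ = 0.847×10⁻⁴ K⁻¹
110 × 2.1 × 2.355×10⁻⁴ = 0.0544005 m
110–820 m: 710 × 0.847×10⁻⁴ × 0.74 = 0.04450138 m
Δh = 0.0544005 + 0.04450138 = 0.09890188 m ≈ 98.9 mm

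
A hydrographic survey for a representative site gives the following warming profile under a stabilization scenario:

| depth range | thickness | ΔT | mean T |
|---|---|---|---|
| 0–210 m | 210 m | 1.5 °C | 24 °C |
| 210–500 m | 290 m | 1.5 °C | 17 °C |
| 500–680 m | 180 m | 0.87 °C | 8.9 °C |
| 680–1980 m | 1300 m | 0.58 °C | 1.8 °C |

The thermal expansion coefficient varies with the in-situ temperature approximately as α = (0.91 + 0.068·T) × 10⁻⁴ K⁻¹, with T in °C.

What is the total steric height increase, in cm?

Layer 1: α = (0.91 + 0.068×24)×10⁻⁴ = 2.542×10⁻⁴ K⁻¹
Layer 2: α = (0.91 + 0.068×17)×10⁻⁴ = 2.066×10⁻⁴ K⁻¹
Layer 3: α = (0.91 + 0.068×8.9)×10⁻⁴ = 1.5152×10⁻⁴ K⁻¹
Layer 4: α = (0.91 + 0.068×1.8)×10⁻⁴ = 1.0324×10⁻⁴ K⁻¹
2.542×10⁻⁴ × 210 × 1.5 = 0.080073 m
Layer 2: 290 × 1.5 × 2.066×10⁻⁴ = 0.089871 m
500–680 m: 0.87 × 180 × 1.5152×10⁻⁴ = 0.023728032 m
Layer 4: 1.0324×10⁻⁴ × 0.58 × 1300 = 0.07784296 m
Δh = 0.080073 + 0.089871 + 0.023728032 + 0.07784296 = 0.271514992 m

Δh ≈ 27.2 cm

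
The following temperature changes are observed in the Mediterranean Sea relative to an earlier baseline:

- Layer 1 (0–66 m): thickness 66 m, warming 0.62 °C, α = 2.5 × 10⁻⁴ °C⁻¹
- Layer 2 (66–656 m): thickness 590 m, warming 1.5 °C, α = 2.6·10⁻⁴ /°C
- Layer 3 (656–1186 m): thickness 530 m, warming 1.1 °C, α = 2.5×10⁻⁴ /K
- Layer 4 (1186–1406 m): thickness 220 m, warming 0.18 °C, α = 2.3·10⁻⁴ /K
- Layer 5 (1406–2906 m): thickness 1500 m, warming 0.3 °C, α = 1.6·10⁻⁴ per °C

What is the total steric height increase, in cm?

47 cm

0.62 × 66 × 2.5×10⁻⁴ = 0.01023 m
Layer 2: 590 × 1.5 × 2.6×10⁻⁴ = 0.23010 m
656–1186 m: 2.5×10⁻⁴ × 1.1 × 530 = 0.14575 m
1186–1406 m: 220 × 2.3×10⁻⁴ × 0.18 = 0.009108 m
1500 × 1.6×10⁻⁴ × 0.3 = 0.07200 m
Δh = 0.01023 + 0.23010 + 0.14575 + 0.009108 + 0.07200 = 0.467188 m ≈ 47 cm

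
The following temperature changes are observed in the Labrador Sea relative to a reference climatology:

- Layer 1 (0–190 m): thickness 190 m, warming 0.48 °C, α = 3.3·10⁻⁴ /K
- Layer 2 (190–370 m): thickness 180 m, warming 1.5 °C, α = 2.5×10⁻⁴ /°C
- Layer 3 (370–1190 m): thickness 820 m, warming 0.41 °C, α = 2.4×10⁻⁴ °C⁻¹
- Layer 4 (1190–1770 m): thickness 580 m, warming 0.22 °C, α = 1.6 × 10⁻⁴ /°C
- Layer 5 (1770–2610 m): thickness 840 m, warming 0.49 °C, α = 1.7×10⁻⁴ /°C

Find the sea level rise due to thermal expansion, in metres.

Layer 1: 3.3×10⁻⁴ × 190 × 0.48 = 0.030096 m
190–370 m: 1.5 × 2.5×10⁻⁴ × 180 = 0.06750 m
2.4×10⁻⁴ × 0.41 × 820 = 0.080688 m
1190–1770 m: 580 × 1.6×10⁻⁴ × 0.22 = 0.020416 m
Layer 5: 0.49 × 840 × 1.7×10⁻⁴ = 0.069972 m
Δh = 0.030096 + 0.06750 + 0.080688 + 0.020416 + 0.069972 = 0.268672 m ≈ 0.27 m

0.27 m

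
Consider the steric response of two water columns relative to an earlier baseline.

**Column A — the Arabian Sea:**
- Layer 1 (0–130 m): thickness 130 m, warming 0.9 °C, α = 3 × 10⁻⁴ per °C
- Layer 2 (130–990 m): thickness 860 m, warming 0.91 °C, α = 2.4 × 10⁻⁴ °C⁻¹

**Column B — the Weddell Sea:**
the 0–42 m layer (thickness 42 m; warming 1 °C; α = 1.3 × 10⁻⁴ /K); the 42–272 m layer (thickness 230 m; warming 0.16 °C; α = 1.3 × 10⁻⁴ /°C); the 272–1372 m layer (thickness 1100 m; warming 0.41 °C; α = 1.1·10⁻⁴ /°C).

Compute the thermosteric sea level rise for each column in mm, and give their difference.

A 0–130 m: 130 × 3×10⁻⁴ × 0.9 = 0.03510 m
A Layer 2: 2.4×10⁻⁴ × 860 × 0.91 = 0.187824 m
A total: 0.222924 m
B Layer 1: 1.3×10⁻⁴ × 42 × 1 = 0.00546 m
B Layer 2: 230 × 0.16 × 1.3×10⁻⁴ = 0.004784 m
B 272–1372 m: 1100 × 0.41 × 1.1×10⁻⁴ = 0.04961 m
B total: 0.059854 m
Difference: 0.222924 − 0.059854 = 0.16307 m

Δh_A ≈ 220 mm, Δh_B ≈ 60 mm; difference ≈ 160 mm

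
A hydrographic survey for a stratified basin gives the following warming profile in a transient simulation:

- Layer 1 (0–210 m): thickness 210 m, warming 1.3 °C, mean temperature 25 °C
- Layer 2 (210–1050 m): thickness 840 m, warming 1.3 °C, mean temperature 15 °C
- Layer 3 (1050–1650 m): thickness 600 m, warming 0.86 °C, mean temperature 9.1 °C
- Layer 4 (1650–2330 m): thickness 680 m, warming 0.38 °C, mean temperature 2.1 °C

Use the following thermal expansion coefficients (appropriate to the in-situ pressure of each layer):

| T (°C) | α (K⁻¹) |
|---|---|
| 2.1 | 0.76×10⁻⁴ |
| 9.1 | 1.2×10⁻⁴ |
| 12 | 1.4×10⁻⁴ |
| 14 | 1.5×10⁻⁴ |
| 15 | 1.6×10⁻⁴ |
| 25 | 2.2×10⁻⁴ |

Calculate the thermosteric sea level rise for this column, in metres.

about 0.32 m

Layer 1 at 25 °C → α = 2.2×10⁻⁴ K⁻¹
Layer 2 at 15 °C → α = 1.6×10⁻⁴ K⁻¹
Layer 3 at 9.1 °C → α = 1.2×10⁻⁴ K⁻¹
Layer 4 at 2.1 °C → α = 0.76×10⁻⁴ K⁻¹
210 × 2.2×10⁻⁴ × 1.3 = 0.06006 m
1.6×10⁻⁴ × 1.3 × 840 = 0.17472 m
Layer 3: 600 × 1.2×10⁻⁴ × 0.86 = 0.06192 m
1650–2330 m: 680 × 0.38 × 0.76×10⁻⁴ = 0.0196384 m
Δh = 0.06006 + 0.17472 + 0.06192 + 0.0196384 = 0.3163384 m ≈ 0.32 m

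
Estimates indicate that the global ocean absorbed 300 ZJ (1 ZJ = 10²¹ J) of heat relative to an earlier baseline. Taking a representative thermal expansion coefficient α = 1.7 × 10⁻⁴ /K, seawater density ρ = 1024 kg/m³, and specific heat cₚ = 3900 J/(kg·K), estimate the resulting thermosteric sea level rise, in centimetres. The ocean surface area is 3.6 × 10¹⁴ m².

Δh = 3.55 cm

Per unit area: Q = 300×10²¹ / (3.6×10¹⁴) ≈ 8.333×10⁸ J/m²
Δh = αQ/(ρcₚ) = 1.7×10⁻⁴ × 8.333×10⁸ / (1024 × 3900) ≈ 0.035472 m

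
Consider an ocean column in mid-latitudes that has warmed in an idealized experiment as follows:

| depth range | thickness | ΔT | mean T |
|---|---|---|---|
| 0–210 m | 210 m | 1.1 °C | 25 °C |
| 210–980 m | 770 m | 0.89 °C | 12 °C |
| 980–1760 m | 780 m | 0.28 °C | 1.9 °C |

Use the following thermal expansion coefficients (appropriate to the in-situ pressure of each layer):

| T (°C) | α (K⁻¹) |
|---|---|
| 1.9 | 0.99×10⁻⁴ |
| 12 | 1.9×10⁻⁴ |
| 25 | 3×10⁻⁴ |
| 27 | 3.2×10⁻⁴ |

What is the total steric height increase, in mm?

Layer 1 at 25 °C → α = 3×10⁻⁴ K⁻¹
Layer 2 at 12 °C → α = 1.9×10⁻⁴ K⁻¹
Layer 3 at 1.9 °C → α = 0.99×10⁻⁴ K⁻¹
Layer 1: 210 × 1.1 × 3×10⁻⁴ = 0.06930 m
210–980 m: 0.89 × 1.9×10⁻⁴ × 770 = 0.130207 m
0.99×10⁻⁴ × 0.28 × 780 = 0.0216216 m
Δh = 0.06930 + 0.130207 + 0.0216216 = 0.2211286 m

221 mm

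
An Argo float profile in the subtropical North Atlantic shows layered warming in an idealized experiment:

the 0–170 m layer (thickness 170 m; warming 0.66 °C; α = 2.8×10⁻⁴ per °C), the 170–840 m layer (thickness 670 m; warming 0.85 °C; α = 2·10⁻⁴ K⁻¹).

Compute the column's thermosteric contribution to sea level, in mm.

0–170 m: 2.8×10⁻⁴ × 170 × 0.66 = 0.031416 m
170–840 m: 670 × 2×10⁻⁴ × 0.85 = 0.11390 m
Δh = 0.031416 + 0.11390 = 0.145316 m

Δh ≈ 145 mm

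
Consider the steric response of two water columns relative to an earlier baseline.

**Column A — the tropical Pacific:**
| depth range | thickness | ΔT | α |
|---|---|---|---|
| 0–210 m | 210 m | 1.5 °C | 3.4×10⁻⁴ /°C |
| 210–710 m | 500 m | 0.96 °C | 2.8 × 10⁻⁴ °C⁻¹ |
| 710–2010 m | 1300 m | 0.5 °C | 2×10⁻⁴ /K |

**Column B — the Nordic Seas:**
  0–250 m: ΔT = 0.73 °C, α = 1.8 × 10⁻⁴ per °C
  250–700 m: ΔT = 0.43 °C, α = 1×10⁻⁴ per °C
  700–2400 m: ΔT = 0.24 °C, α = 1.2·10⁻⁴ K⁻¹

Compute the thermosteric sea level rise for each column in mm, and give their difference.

A: 370 mm; B: 100 mm; difference 270 mm

A Layer 1: 1.5 × 210 × 3.4×10⁻⁴ = 0.10710 m
A 210–710 m: 500 × 0.96 × 2.8×10⁻⁴ = 0.13440 m
A 0.5 × 2×10⁻⁴ × 1300 = 0.13000 m
A total: 0.37150 m
B 0–250 m: 0.73 × 1.8×10⁻⁴ × 250 = 0.03285 m
B 250–700 m: 1×10⁻⁴ × 0.43 × 450 = 0.01935 m
B 0.24 × 1.2×10⁻⁴ × 1700 = 0.04896 m
B total: 0.10116 m
Difference: 0.37150 − 0.10116 = 0.27034 m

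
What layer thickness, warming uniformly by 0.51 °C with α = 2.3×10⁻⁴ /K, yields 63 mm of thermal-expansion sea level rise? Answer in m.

H = Δh/(αΔT) = 0.063 / (2.3×10⁻⁴ × 0.51) ≈ 537.1 m

537 m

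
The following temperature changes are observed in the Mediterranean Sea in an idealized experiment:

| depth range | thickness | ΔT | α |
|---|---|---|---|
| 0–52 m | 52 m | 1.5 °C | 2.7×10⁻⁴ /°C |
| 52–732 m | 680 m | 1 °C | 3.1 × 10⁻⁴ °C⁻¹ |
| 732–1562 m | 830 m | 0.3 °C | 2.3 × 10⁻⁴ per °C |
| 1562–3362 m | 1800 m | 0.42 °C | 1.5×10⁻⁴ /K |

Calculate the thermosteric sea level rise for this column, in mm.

Δh ≈ 403 mm

2.7×10⁻⁴ × 52 × 1.5 = 0.02106 m
680 × 1 × 3.1×10⁻⁴ = 0.21080 m
732–1562 m: 2.3×10⁻⁴ × 0.3 × 830 = 0.05727 m
Layer 4: 1.5×10⁻⁴ × 0.42 × 1800 = 0.11340 m
Δh = 0.02106 + 0.21080 + 0.05727 + 0.11340 = 0.40253 m ≈ 403 mm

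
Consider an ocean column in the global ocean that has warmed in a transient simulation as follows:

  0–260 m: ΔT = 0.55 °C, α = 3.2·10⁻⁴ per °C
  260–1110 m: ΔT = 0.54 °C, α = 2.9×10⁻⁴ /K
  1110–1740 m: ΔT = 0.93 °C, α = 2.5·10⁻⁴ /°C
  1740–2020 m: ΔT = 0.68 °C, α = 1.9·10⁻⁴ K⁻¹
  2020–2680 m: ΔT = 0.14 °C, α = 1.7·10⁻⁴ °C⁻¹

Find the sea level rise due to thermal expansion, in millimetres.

0–260 m: 3.2×10⁻⁴ × 0.55 × 260 = 0.04576 m
260–1110 m: 2.9×10⁻⁴ × 850 × 0.54 = 0.13311 m
630 × 2.5×10⁻⁴ × 0.93 = 0.146475 m
Layer 4: 1.9×10⁻⁴ × 0.68 × 280 = 0.036176 m
Layer 5: 660 × 1.7×10⁻⁴ × 0.14 = 0.015708 m
Δh = 0.04576 + 0.13311 + 0.146475 + 0.036176 + 0.015708 = 0.377229 m

Δh = 377 mm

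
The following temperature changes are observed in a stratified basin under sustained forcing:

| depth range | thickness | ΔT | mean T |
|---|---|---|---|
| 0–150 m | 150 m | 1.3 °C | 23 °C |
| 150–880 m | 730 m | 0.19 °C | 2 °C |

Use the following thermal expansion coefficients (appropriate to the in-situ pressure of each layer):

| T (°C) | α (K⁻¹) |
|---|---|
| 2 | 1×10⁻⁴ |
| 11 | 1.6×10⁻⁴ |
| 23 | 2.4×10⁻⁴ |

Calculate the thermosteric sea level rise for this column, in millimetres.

Δh ≈ 60.7 mm

Layer 1 at 23 °C → α = 2.4×10⁻⁴ K⁻¹
Layer 2 at 2 °C → α = 1×10⁻⁴ K⁻¹
2.4×10⁻⁴ × 150 × 1.3 = 0.04680 m
730 × 0.19 × 1×10⁻⁴ = 0.01387 m
Δh = 0.04680 + 0.01387 = 0.06067 m ≈ 60.7 mm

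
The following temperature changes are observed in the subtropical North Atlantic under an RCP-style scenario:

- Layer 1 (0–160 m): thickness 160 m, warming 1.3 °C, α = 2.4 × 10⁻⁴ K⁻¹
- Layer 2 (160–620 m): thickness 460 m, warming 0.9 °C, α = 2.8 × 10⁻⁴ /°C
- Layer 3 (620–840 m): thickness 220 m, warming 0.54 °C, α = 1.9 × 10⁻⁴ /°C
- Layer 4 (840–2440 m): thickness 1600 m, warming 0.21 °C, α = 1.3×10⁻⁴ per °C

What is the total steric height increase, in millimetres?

1.3 × 2.4×10⁻⁴ × 160 = 0.04992 m
Layer 2: 460 × 0.9 × 2.8×10⁻⁴ = 0.11592 m
0.54 × 1.9×10⁻⁴ × 220 = 0.022572 m
1600 × 0.21 × 1.3×10⁻⁴ = 0.04368 m
Δh = 0.04992 + 0.11592 + 0.022572 + 0.04368 = 0.232092 m

about 232 mm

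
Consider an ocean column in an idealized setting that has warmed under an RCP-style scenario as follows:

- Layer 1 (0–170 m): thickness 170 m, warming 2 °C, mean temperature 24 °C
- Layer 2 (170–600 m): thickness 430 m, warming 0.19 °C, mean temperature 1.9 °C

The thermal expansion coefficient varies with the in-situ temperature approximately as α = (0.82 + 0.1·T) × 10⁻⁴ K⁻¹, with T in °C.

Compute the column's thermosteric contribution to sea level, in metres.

0.118 m

Layer 1: α = (0.82 + 0.1×24)×10⁻⁴ = 3.22×10⁻⁴ K⁻¹
Layer 2: α = (0.82 + 0.1×1.9)×10⁻⁴ = 1.01×10⁻⁴ K⁻¹
0–170 m: 170 × 3.22×10⁻⁴ × 2 = 0.10948 m
Layer 2: 1.01×10⁻⁴ × 430 × 0.19 = 0.0082517 m
Δh = 0.10948 + 0.0082517 = 0.1177317 m ≈ 0.118 m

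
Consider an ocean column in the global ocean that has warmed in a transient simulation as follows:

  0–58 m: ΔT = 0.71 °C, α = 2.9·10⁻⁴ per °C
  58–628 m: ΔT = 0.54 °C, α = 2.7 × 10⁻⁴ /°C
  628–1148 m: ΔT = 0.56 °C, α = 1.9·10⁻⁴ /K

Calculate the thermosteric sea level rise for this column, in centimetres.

15.0 cm of thermosteric rise

2.9×10⁻⁴ × 0.71 × 58 = 0.0119422 m
58–628 m: 570 × 0.54 × 2.7×10⁻⁴ = 0.083106 m
520 × 0.56 × 1.9×10⁻⁴ = 0.055328 m
Δh = 0.0119422 + 0.083106 + 0.055328 = 0.1503762 m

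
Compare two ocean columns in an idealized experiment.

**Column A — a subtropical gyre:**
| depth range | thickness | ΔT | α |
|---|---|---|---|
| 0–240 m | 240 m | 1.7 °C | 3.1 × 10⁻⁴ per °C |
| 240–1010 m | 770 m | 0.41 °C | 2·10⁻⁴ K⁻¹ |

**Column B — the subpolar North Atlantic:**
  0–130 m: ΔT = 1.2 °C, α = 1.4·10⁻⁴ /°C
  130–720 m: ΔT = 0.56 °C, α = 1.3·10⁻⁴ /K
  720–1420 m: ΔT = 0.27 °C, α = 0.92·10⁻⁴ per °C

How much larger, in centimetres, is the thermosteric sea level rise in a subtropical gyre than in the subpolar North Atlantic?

A 0–240 m: 1.7 × 3.1×10⁻⁴ × 240 = 0.12648 m
A 2×10⁻⁴ × 0.41 × 770 = 0.06314 m
A total: 0.18962 m
B 0–130 m: 1.4×10⁻⁴ × 1.2 × 130 = 0.02184 m
B 130–720 m: 590 × 1.3×10⁻⁴ × 0.56 = 0.042952 m
B 720–1420 m: 0.27 × 0.92×10⁻⁴ × 700 = 0.017388 m
B total: 0.08218 m
Difference: 0.18962 − 0.08218 = 0.10744 m

10.7 cm larger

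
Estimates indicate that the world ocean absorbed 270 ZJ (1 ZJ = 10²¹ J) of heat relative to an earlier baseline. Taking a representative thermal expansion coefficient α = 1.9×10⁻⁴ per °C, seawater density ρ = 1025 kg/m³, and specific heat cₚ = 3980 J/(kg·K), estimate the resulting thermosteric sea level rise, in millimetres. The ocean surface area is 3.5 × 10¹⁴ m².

Per unit area: Q = 270×10²¹ / (3.5×10¹⁴) ≈ 7.714×10⁸ J/m²
Δh = αQ/(ρcₚ) = 1.9×10⁻⁴ × 7.714×10⁸ / (1025 × 3980) ≈ 0.035927 m

35.9 mm of thermosteric rise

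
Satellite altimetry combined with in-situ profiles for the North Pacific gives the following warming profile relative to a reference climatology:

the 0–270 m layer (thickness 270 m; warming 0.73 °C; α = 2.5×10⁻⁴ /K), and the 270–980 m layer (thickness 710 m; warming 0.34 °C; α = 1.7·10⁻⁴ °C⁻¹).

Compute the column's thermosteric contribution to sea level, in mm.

90 mm of thermosteric rise

Layer 1: 2.5×10⁻⁴ × 270 × 0.73 = 0.049275 m
270–980 m: 0.34 × 710 × 1.7×10⁻⁴ = 0.041038 m
Δh = 0.049275 + 0.041038 = 0.090313 m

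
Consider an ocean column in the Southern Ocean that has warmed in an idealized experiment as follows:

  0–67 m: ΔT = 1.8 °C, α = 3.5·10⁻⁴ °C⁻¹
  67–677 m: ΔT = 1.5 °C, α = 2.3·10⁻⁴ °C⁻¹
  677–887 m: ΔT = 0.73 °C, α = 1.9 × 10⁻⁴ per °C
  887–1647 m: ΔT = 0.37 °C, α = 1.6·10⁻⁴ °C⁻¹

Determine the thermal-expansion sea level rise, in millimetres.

about 327 mm

Layer 1: 67 × 1.8 × 3.5×10⁻⁴ = 0.04221 m
Layer 2: 610 × 1.5 × 2.3×10⁻⁴ = 0.21045 m
677–887 m: 1.9×10⁻⁴ × 210 × 0.73 = 0.029127 m
Layer 4: 0.37 × 760 × 1.6×10⁻⁴ = 0.044992 m
Δh = 0.04221 + 0.21045 + 0.029127 + 0.044992 = 0.326779 m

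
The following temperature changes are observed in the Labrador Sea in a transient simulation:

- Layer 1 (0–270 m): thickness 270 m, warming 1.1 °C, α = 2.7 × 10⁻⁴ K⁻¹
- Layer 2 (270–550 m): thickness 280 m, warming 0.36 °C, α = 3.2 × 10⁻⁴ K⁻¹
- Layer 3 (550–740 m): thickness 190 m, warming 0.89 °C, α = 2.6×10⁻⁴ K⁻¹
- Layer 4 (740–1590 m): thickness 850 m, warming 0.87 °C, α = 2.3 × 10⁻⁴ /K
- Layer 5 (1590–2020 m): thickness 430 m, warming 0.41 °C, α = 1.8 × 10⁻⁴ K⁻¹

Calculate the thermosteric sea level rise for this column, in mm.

0–270 m: 2.7×10⁻⁴ × 1.1 × 270 = 0.08019 m
Layer 2: 280 × 0.36 × 3.2×10⁻⁴ = 0.032256 m
Layer 3: 190 × 2.6×10⁻⁴ × 0.89 = 0.043966 m
0.87 × 2.3×10⁻⁴ × 850 = 0.170085 m
0.41 × 1.8×10⁻⁴ × 430 = 0.031734 m
Δh = 0.08019 + 0.032256 + 0.043966 + 0.170085 + 0.031734 = 0.358231 m

Δh = 358 mm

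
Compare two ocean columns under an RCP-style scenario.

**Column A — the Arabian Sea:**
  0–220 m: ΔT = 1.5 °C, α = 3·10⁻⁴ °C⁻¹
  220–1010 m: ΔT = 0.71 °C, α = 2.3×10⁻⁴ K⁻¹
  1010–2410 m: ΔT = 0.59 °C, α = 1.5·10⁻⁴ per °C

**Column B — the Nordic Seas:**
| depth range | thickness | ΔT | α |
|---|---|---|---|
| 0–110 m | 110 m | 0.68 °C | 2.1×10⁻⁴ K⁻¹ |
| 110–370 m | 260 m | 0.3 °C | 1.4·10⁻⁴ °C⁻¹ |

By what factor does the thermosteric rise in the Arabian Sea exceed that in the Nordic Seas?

≈ 13.2×

A Layer 1: 220 × 1.5 × 3×10⁻⁴ = 0.09900 m
A Layer 2: 790 × 2.3×10⁻⁴ × 0.71 = 0.129007 m
A 1400 × 1.5×10⁻⁴ × 0.59 = 0.12390 m
A total: 0.351907 m
B 0–110 m: 2.1×10⁻⁴ × 0.68 × 110 = 0.015708 m
B 260 × 0.3 × 1.4×10⁻⁴ = 0.01092 m
B total: 0.026628 m
Ratio: 0.351907 / 0.026628 ≈ 13.22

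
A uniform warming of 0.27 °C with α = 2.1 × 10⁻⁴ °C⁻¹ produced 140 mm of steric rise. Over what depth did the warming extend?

H = Δh/(αΔT) = 0.14 / (2.1×10⁻⁴ × 0.27) ≈ 2469 m

about 2470 m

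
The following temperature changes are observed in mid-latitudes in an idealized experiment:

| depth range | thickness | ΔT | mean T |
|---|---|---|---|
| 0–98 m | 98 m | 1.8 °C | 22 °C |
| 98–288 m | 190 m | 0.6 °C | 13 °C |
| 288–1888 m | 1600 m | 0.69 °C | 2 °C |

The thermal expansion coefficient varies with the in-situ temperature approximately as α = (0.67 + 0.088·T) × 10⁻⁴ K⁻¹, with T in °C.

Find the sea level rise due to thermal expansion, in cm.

Layer 1: α = (0.67 + 0.088×22)×10⁻⁴ = 2.606×10⁻⁴ K⁻¹
Layer 2: α = (0.67 + 0.088×13)×10⁻⁴ = 1.814×10⁻⁴ K⁻¹
Layer 3: α = (0.67 + 0.088×2)×10⁻⁴ = 0.846×10⁻⁴ K⁻¹
0–98 m: 1.8 × 2.606×10⁻⁴ × 98 = 0.04596984 m
98–288 m: 0.6 × 190 × 1.814×10⁻⁴ = 0.0206796 m
288–1888 m: 0.846×10⁻⁴ × 1600 × 0.69 = 0.0933984 m
Δh = 0.04596984 + 0.0206796 + 0.0933984 = 0.16004784 m

16.0 cm of thermosteric rise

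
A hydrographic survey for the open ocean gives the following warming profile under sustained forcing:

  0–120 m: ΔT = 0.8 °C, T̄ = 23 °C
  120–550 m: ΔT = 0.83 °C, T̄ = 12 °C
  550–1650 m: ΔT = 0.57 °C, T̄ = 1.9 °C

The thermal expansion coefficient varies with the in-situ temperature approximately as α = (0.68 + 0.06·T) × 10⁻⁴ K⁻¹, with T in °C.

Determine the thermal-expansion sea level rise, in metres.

0.12 m of thermosteric rise

Layer 1: α = (0.68 + 0.06×23)×10⁻⁴ = 2.06×10⁻⁴ K⁻¹
Layer 2: α = (0.68 + 0.06×12)×10⁻⁴ = 1.4×10⁻⁴ K⁻¹
Layer 3: α = (0.68 + 0.06×1.9)×10⁻⁴ = 0.794×10⁻⁴ K⁻¹
Layer 1: 0.8 × 2.06×10⁻⁴ × 120 = 0.019776 m
120–550 m: 0.83 × 430 × 1.4×10⁻⁴ = 0.049966 m
0.794×10⁻⁴ × 1100 × 0.57 = 0.0497838 m
Δh = 0.019776 + 0.049966 + 0.0497838 = 0.1195258 m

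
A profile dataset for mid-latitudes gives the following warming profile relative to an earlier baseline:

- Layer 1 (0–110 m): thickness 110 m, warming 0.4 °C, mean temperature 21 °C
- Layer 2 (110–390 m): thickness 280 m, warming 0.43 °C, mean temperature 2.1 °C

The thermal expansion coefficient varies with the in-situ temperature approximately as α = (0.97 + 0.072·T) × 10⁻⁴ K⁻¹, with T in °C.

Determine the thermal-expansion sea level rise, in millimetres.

Δh ≈ 24 mm

Layer 1: α = (0.97 + 0.072×21)×10⁻⁴ = 2.482×10⁻⁴ K⁻¹
Layer 2: α = (0.97 + 0.072×2.1)×10⁻⁴ = 1.1212×10⁻⁴ K⁻¹
2.482×10⁻⁴ × 0.4 × 110 = 0.0109208 m
Layer 2: 1.1212×10⁻⁴ × 280 × 0.43 = 0.013499248 m
Δh = 0.0109208 + 0.013499248 = 0.024420048 m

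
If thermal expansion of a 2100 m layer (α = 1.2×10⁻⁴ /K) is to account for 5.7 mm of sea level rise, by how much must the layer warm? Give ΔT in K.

ΔT = Δh/(αH) = 0.0057 / (1.2×10⁻⁴ × 2100) ≈ 0.02262 K

0.023 K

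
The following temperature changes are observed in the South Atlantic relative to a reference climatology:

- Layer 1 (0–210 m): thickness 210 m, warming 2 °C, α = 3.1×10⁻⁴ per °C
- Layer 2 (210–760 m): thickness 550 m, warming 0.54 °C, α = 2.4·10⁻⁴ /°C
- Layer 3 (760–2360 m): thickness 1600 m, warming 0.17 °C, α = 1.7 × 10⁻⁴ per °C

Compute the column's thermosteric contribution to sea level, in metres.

3.1×10⁻⁴ × 2 × 210 = 0.13020 m
Layer 2: 2.4×10⁻⁴ × 550 × 0.54 = 0.07128 m
760–2360 m: 0.17 × 1.7×10⁻⁴ × 1600 = 0.04624 m
Δh = 0.13020 + 0.07128 + 0.04624 = 0.24772 m ≈ 0.248 m

0.248 m of thermosteric rise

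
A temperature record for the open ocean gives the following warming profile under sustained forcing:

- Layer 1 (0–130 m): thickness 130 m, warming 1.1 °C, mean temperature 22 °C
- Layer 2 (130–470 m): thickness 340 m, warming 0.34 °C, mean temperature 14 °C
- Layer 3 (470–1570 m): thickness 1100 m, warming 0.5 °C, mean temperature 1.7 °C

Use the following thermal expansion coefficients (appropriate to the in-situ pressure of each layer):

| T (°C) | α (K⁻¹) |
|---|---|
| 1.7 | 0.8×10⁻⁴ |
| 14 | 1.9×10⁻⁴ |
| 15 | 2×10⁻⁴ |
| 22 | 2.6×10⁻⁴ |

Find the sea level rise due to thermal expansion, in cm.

about 10.3 cm

Layer 1 at 22 °C → α = 2.6×10⁻⁴ K⁻¹
Layer 2 at 14 °C → α = 1.9×10⁻⁴ K⁻¹
Layer 3 at 1.7 °C → α = 0.8×10⁻⁴ K⁻¹
Layer 1: 130 × 1.1 × 2.6×10⁻⁴ = 0.03718 m
130–470 m: 1.9×10⁻⁴ × 340 × 0.34 = 0.021964 m
470–1570 m: 0.5 × 1100 × 0.8×10⁻⁴ = 0.04400 m
Δh = 0.03718 + 0.021964 + 0.04400 = 0.103144 m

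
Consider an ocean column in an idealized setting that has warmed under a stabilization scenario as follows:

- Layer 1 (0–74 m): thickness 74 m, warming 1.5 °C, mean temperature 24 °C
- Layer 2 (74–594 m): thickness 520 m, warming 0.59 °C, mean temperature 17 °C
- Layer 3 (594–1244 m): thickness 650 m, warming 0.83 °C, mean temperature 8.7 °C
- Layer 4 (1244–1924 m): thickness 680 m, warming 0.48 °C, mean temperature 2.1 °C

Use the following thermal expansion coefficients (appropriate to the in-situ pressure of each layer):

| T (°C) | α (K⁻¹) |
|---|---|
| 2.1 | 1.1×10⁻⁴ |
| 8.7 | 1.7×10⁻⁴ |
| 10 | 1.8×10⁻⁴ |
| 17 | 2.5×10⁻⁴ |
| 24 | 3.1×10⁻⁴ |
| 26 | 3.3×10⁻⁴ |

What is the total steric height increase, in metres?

0.24 m of thermosteric rise

Layer 1 at 24 °C → α = 3.1×10⁻⁴ K⁻¹
Layer 2 at 17 °C → α = 2.5×10⁻⁴ K⁻¹
Layer 3 at 8.7 °C → α = 1.7×10⁻⁴ K⁻¹
Layer 4 at 2.1 °C → α = 1.1×10⁻⁴ K⁻¹
3.1×10⁻⁴ × 1.5 × 74 = 0.03441 m
Layer 2: 2.5×10⁻⁴ × 0.59 × 520 = 0.07670 m
594–1244 m: 0.83 × 650 × 1.7×10⁻⁴ = 0.091715 m
0.48 × 680 × 1.1×10⁻⁴ = 0.035904 m
Δh = 0.03441 + 0.07670 + 0.091715 + 0.035904 = 0.238729 m ≈ 0.24 m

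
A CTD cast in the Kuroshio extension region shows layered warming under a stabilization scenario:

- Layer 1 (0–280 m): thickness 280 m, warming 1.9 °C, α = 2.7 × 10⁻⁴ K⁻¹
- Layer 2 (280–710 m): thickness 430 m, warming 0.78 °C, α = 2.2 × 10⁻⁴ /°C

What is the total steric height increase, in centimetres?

Δh = 22 cm

Layer 1: 1.9 × 2.7×10⁻⁴ × 280 = 0.14364 m
Layer 2: 0.78 × 430 × 2.2×10⁻⁴ = 0.073788 m
Δh = 0.14364 + 0.073788 = 0.217428 m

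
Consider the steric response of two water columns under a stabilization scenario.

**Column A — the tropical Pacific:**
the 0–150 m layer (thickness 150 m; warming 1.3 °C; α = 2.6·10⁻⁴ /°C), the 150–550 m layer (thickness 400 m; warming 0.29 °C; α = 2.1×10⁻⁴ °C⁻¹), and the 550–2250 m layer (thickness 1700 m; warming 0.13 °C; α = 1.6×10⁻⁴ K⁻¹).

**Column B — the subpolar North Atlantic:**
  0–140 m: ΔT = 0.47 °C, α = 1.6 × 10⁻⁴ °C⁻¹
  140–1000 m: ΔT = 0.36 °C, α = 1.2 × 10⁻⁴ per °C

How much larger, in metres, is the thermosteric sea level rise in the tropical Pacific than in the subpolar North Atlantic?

A 0–150 m: 1.3 × 2.6×10⁻⁴ × 150 = 0.05070 m
A 400 × 0.29 × 2.1×10⁻⁴ = 0.02436 m
A Layer 3: 1700 × 0.13 × 1.6×10⁻⁴ = 0.03536 m
A total: 0.11042 m
B 0.47 × 1.6×10⁻⁴ × 140 = 0.010528 m
B 140–1000 m: 1.2×10⁻⁴ × 0.36 × 860 = 0.037152 m
B total: 0.04768 m
Difference: 0.11042 − 0.04768 = 0.06274 m

0.063 m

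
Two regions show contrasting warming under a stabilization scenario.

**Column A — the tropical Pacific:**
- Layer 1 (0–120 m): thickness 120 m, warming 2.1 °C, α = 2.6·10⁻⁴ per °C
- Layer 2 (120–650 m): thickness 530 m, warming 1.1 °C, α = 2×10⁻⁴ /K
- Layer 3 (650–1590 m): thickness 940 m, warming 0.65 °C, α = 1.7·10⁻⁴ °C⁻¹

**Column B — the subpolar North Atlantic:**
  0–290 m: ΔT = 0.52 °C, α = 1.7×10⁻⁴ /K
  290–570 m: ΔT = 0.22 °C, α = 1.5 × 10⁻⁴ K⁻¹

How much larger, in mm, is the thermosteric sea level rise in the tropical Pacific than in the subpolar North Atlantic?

A 2.1 × 2.6×10⁻⁴ × 120 = 0.06552 m
A 530 × 2×10⁻⁴ × 1.1 = 0.11660 m
A 650–1590 m: 0.65 × 940 × 1.7×10⁻⁴ = 0.10387 m
A total: 0.28599 m
B Layer 1: 0.52 × 290 × 1.7×10⁻⁴ = 0.025636 m
B Layer 2: 1.5×10⁻⁴ × 0.22 × 280 = 0.00924 m
B total: 0.034876 m
Difference: 0.28599 − 0.034876 = 0.251114 m

251 mm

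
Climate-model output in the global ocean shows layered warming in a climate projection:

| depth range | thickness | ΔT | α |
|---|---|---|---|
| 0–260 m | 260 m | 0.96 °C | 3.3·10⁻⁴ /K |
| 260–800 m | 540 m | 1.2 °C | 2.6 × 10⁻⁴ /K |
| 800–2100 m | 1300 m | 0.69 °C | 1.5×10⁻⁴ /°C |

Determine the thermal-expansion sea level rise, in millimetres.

about 385 mm

0–260 m: 0.96 × 3.3×10⁻⁴ × 260 = 0.082368 m
Layer 2: 2.6×10⁻⁴ × 540 × 1.2 = 0.16848 m
1300 × 0.69 × 1.5×10⁻⁴ = 0.13455 m
Δh = 0.082368 + 0.16848 + 0.13455 = 0.385398 m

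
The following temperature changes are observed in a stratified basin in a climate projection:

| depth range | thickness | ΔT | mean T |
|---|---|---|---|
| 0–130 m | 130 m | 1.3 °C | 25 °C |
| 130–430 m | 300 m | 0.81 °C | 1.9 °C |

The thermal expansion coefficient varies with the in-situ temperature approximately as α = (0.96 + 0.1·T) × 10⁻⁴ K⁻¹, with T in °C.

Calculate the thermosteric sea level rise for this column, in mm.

Layer 1: α = (0.96 + 0.1×25)×10⁻⁴ = 3.46×10⁻⁴ K⁻¹
Layer 2: α = (0.96 + 0.1×1.9)×10⁻⁴ = 1.15×10⁻⁴ K⁻¹
0–130 m: 1.3 × 3.46×10⁻⁴ × 130 = 0.058474 m
Layer 2: 1.15×10⁻⁴ × 0.81 × 300 = 0.027945 m
Δh = 0.058474 + 0.027945 = 0.086419 m ≈ 86.4 mm

Δh = 86.4 mm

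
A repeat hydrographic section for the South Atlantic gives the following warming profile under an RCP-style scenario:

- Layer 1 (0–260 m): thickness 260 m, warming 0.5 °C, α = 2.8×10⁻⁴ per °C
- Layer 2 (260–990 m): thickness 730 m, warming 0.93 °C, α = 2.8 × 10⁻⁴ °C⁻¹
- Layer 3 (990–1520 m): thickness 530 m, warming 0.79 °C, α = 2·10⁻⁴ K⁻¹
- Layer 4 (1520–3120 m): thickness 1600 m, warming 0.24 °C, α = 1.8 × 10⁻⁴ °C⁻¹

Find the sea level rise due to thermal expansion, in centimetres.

0–260 m: 260 × 2.8×10⁻⁴ × 0.5 = 0.03640 m
260–990 m: 730 × 0.93 × 2.8×10⁻⁴ = 0.190092 m
990–1520 m: 0.79 × 530 × 2×10⁻⁴ = 0.08374 m
0.24 × 1.8×10⁻⁴ × 1600 = 0.06912 m
Δh = 0.03640 + 0.190092 + 0.08374 + 0.06912 = 0.379352 m

37.9 cm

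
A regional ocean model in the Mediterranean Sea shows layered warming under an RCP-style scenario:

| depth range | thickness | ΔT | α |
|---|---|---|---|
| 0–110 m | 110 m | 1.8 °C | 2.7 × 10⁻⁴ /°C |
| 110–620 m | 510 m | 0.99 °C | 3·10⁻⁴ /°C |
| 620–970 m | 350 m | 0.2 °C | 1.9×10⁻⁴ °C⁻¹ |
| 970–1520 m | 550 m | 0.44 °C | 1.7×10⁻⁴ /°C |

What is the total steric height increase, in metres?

0–110 m: 110 × 1.8 × 2.7×10⁻⁴ = 0.05346 m
Layer 2: 0.99 × 3×10⁻⁴ × 510 = 0.15147 m
620–970 m: 1.9×10⁻⁴ × 0.2 × 350 = 0.01330 m
970–1520 m: 1.7×10⁻⁴ × 550 × 0.44 = 0.04114 m
Δh = 0.05346 + 0.15147 + 0.01330 + 0.04114 = 0.25937 m

Δh ≈ 0.26 m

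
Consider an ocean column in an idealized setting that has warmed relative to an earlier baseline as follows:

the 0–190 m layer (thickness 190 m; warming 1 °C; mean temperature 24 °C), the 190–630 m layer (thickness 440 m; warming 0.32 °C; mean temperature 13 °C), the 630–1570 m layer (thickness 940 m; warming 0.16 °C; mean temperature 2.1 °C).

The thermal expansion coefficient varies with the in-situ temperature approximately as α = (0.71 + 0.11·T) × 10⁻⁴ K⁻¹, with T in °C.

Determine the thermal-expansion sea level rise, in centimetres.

Layer 1: α = (0.71 + 0.11×24)×10⁻⁴ = 3.35×10⁻⁴ K⁻¹
Layer 2: α = (0.71 + 0.11×13)×10⁻⁴ = 2.14×10⁻⁴ K⁻¹
Layer 3: α = (0.71 + 0.11×2.1)×10⁻⁴ = 0.941×10⁻⁴ K⁻¹
Layer 1: 1 × 190 × 3.35×10⁻⁴ = 0.06365 m
0.32 × 440 × 2.14×10⁻⁴ = 0.0301312 m
Layer 3: 0.16 × 0.941×10⁻⁴ × 940 = 0.01415264 m
Δh = 0.06365 + 0.0301312 + 0.01415264 = 0.10793384 m

about 10.8 cm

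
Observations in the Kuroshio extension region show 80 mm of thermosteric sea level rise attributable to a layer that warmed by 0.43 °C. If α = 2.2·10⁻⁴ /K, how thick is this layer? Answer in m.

H = Δh/(αΔT) = 0.08 / (2.2×10⁻⁴ × 0.43) ≈ 845.7 m

about 846 m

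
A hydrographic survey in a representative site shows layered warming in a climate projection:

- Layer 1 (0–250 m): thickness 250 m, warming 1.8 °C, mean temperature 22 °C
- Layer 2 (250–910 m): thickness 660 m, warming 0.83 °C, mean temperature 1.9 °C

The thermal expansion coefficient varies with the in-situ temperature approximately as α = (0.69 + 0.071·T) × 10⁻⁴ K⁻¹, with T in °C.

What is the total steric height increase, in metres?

Layer 1: α = (0.69 + 0.071×22)×10⁻⁴ = 2.252×10⁻⁴ K⁻¹
Layer 2: α = (0.69 + 0.071×1.9)×10⁻⁴ = 0.8249×10⁻⁴ K⁻¹
Layer 1: 2.252×10⁻⁴ × 250 × 1.8 = 0.10134 m
Layer 2: 660 × 0.8249×10⁻⁴ × 0.83 = 0.045188022 m
Δh = 0.10134 + 0.045188022 = 0.146528022 m

Δh = 0.15 m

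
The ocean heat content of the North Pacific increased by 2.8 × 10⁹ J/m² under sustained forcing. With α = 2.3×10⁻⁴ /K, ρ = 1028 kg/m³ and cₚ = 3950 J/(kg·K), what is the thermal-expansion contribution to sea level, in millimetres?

Δh = αQ/(ρcₚ) = 2.3×10⁻⁴ × 2.8×10⁹ / (1028 × 3950) ≈ 0.15860 m

Δh = 160 mm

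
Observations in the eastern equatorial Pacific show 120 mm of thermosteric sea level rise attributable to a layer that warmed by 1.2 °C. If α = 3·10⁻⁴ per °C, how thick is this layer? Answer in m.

about 333 m

H = Δh/(αΔT) = 0.12 / (3×10⁻⁴ × 1.2) ≈ 333.3 m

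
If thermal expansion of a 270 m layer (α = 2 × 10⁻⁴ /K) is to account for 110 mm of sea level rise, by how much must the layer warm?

ΔT ≈ 2.04 K

ΔT = Δh/(αH) = 0.11 / (2×10⁻⁴ × 270) ≈ 2.037 K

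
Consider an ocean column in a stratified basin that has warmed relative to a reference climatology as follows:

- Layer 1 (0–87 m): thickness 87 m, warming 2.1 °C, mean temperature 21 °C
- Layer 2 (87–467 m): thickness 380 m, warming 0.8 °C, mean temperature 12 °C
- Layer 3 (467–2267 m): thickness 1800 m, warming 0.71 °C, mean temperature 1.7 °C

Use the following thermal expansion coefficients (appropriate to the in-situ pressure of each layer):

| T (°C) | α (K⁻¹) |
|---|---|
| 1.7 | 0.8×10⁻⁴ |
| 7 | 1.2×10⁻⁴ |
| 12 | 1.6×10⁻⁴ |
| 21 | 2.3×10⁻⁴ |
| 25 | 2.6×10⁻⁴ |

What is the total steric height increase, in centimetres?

Layer 1 at 21 °C → α = 2.3×10⁻⁴ K⁻¹
Layer 2 at 12 °C → α = 1.6×10⁻⁴ K⁻¹
Layer 3 at 1.7 °C → α = 0.8×10⁻⁴ K⁻¹
0–87 m: 2.3×10⁻⁴ × 2.1 × 87 = 0.042021 m
87–467 m: 380 × 1.6×10⁻⁴ × 0.8 = 0.04864 m
Layer 3: 0.8×10⁻⁴ × 1800 × 0.71 = 0.10224 m
Δh = 0.042021 + 0.04864 + 0.10224 = 0.192901 m

about 19.3 cm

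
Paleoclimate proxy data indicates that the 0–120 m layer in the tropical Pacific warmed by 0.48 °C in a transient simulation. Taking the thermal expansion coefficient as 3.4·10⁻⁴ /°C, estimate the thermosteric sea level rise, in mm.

Δh = αΔT·H = 3.4×10⁻⁴ × 0.48 × 120 = 0.019584 m

19.6 mm of thermosteric rise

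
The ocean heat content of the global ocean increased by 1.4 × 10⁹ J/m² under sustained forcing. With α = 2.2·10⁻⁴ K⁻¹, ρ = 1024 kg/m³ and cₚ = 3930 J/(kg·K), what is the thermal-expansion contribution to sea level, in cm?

Δh = 7.65 cm

Δh = αQ/(ρcₚ) = 2.2×10⁻⁴ × 1.4×10⁹ / (1024 × 3930) ≈ 0.076535 m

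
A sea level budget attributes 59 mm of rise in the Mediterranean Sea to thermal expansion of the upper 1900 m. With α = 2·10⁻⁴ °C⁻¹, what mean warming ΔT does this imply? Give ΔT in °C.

ΔT ≈ 0.16 °C

ΔT = Δh/(αH) = 0.059 / (2×10⁻⁴ × 1900) ≈ 0.1553 °C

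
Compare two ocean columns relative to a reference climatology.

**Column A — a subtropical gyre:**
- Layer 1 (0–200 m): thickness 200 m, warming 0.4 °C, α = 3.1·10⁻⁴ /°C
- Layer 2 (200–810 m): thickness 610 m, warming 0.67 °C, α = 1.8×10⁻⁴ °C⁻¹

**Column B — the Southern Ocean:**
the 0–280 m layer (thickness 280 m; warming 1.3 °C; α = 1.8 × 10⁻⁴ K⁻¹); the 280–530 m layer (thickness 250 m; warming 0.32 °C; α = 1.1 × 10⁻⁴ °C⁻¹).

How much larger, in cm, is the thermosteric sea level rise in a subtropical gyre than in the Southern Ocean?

A Layer 1: 3.1×10⁻⁴ × 0.4 × 200 = 0.02480 m
A Layer 2: 610 × 0.67 × 1.8×10⁻⁴ = 0.073566 m
A total: 0.098366 m
B 0–280 m: 1.3 × 1.8×10⁻⁴ × 280 = 0.06552 m
B 280–530 m: 0.32 × 250 × 1.1×10⁻⁴ = 0.00880 m
B total: 0.07432 m
Difference: 0.098366 − 0.07432 = 0.024046 m

2.40 cm larger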